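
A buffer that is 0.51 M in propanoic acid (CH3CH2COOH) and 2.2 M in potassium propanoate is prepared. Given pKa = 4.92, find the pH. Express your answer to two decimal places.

pH = 5.55

Using pH = pKa + log([base]/[acid]) with [base]/[acid] = 2.2/0.51:
pH = 4.92 + (+0.635) = 5.55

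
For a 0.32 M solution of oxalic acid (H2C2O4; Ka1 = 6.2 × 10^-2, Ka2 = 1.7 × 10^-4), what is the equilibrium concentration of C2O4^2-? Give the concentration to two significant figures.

1.7 × 10^-4 M

First ionization gives [H+] ≈ [HC2O4-] = 1.13 × 10^-1 M.
Second step: Ka2 = [H+][C2O4^2-]/[HC2O4-] ≈ [C2O4^2-] (since [H+] ≈ [HC2O4-]).
So [C2O4^2-] ≈ Ka2.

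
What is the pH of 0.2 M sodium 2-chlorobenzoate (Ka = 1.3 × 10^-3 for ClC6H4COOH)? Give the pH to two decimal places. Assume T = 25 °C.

ClC6H4COO- is the conjugate base of the weak acid ClC6H4COOH.
Kb = Kw/Ka = 1.0×10^-14 / 1.3 × 10^-3 = 7.69 × 10^-12
From the ICE table, Kb = [OH-]²/(0.2 − [OH-]) = 7.69 × 10^-12.
Neglecting [OH-] in the denominator: [OH-] = √(7.69 × 10^-12 × 0.2) = 1.24 × 10^-6 M
pOH = 5.91, so pH = 14.00 − pOH = 8.09

pH = 8.09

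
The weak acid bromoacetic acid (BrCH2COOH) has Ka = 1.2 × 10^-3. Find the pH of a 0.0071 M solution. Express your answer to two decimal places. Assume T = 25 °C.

BrCH2COOH ⇌ BrCH2COO- + H+
From the ICE table, Ka = [H+]²/(0.0071 − [H+]) = 1.2 × 10^-3.
The 5% rule fails; solving [H+]² + Ka·[H+] − Ka·C₀ = 0 exactly:
[H+] = [−0.0012 + √(0.0012² + 3.41e-05)]/2 = 2.38 × 10^-3 M
pH = −log[H+] = −log(2.38 × 10^-3) = 2.62

pH = 2.62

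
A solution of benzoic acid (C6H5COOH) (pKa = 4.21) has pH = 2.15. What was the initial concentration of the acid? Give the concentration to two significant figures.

[H+] = 10^(-2.15) = 7.08 × 10^-3 M = x
Ka = 10^(−4.21) = 6.17 × 10^-5
Ka = x²/(C₀ − x) ⇒ C₀ = x + x²/Ka
C₀ = 7.08 × 10^-3 + (7.08 × 10^-3)²/(6.17 × 10^-5) = 8.20 × 10^-1 M

C₀ = 8.2 × 10^-1 M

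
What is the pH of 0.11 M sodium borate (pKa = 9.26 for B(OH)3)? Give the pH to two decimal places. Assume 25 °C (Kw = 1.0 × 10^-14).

B(OH)4- is the conjugate base of the weak acid B(OH)3.
Ka = 10^(−9.26) = 5.50 × 10^-10
Kb = Kw/Ka = 1.0×10^-14 / 5.50 × 10^-10 = 1.82 × 10^-5
Kb = [OH-]²/(0.11 − [OH-]) = 1.82 × 10^-5
Since Kb ≪ C₀, [OH-] ≈ √(Kb·C₀) = 1.41 × 10^-3 M.
Check: 1.3% ionized — well under 5%, approximation valid.
pOH = −log(1.41 × 10^-3) = 2.85; pH = 14.00 − 2.85 = 11.15

pH = 11.15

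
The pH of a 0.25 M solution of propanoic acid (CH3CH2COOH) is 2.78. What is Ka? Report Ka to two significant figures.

[H+] = 10^(-2.78) = 1.66 × 10^-3 M
At equilibrium [HA] = 0.25 − 1.66 × 10^-3 = 2.48 × 10^-1 M
Ka = [H+][A-]/[HA] = (1.66 × 10^-3)² / 2.48 × 10^-1 = 1.1 × 10^-5

Ka = 1.1 × 10^-5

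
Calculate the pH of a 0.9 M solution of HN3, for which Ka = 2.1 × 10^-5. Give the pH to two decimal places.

pH = 2.36

HN3 ⇌ N3- + H+
From the ICE table, Ka = x²/(0.9 − x) = 2.1 × 10^-5.
Assume x ≪ 0.9: x ≈ √(2.1 × 10^-5 × 0.9) = 4.35 × 10^-3 M
(x/C₀ = 0.48% < 5%, so the approximation holds.)
pH = −log[H+] = −log(4.35 × 10^-3) = 2.36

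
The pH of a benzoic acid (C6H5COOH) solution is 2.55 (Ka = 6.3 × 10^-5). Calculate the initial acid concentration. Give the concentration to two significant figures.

C₀ = 1.3 × 10^-1 M

[H+] = 10^(-2.55) = 2.82 × 10^-3 M = x
Ka = x²/(C₀ − x) ⇒ C₀ = x + x²/Ka
C₀ = 2.82 × 10^-3 + (2.82 × 10^-3)²/(6.3 × 10^-5) = 1.29 × 10^-1 M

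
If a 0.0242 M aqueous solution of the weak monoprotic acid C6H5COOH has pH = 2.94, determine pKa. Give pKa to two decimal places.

pKa = 4.24

[H+] = 10^(-2.94) = 1.15 × 10^-3 M
At equilibrium [HA] = 0.0242 − 1.15 × 10^-3 = 2.31 × 10^-2 M
Ka = [H+][A-]/[HA] = (1.15 × 10^-3)² / 2.31 × 10^-2 = 5.73 × 10^-5
pKa = -log(5.73 × 10^-5) = 4.24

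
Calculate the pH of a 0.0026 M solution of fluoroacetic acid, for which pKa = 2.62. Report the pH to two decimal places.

pH = 2.80

FCH2COOH ⇌ FCH2COO- + H+
Ka = 10^(−2.62) = 2.40 × 10^-3
Ka = [H+]²/(0.0026 − [H+]) = 2.40 × 10^-3
The 5% rule fails; solving [H+]² + Ka·[H+] − Ka·C₀ = 0 exactly:
[H+] = [−0.0024 + √(0.0024² + 2.5e-05)]/2 = 1.57 × 10^-3 M
pH = −log(1.57 × 10^-3) = 2.80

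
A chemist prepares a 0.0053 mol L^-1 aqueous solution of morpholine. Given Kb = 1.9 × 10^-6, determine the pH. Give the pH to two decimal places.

C4H8ONH + H2O ⇌ C4H8ONH2+ + OH-
From the ICE table, Kb = [OH-]²/(0.0053 − [OH-]) = 1.9 × 10^-6.
Neglecting [OH-] in the denominator: [OH-] = √(1.9 × 10^-6 × 0.0053) = 1.00 × 10^-4 M
Check: 1.9% ionized — well under 5%, approximation valid.
pOH = −log(1.00 × 10^-4) = 4.00; pH = 14.00 − 4.00 = 10.00

pH = 10.00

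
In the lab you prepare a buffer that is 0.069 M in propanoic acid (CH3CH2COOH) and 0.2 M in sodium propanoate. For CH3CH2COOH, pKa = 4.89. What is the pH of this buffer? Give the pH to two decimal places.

pH = 5.35

Using pH = pKa + log([base]/[acid]) with [base]/[acid] = 0.2/0.069:
pH = 4.89 + (+0.462) = 5.35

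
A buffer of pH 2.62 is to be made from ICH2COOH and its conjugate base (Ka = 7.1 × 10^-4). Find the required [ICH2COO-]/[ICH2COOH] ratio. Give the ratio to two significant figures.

ratio = 0.30

pKa = -log(7.1 × 10^-4) = 3.149
pH = pKa + log(r) ⇒ log(r) = 2.62 − 3.149 = -0.529
r = [ICH2COO-]/[ICH2COOH] = 10^(-0.529) = 0.296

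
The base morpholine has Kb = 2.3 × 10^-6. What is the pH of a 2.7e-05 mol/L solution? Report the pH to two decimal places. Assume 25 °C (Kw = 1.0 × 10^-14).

pH = 8.83

C4H8ONH + H2O ⇌ C4H8ONH2+ + OH-
From the ICE table, Kb = [OH-]²/(2.7e-05 − [OH-]) = 2.3 × 10^-6.
Here C₀/Kb ≈ 11.7, so the small-[OH-] approximation fails. Use the quadratic:
[OH-] = (−Kb + √(Kb² + 4·Kb·C₀))/2 = 6.81 × 10^-6 M
pOH = 5.17, so pH = 14.00 − pOH = 8.83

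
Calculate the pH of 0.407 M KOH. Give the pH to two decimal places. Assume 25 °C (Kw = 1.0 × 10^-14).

KOH is a strong base; [OH-] = 0.407 M.
pOH = -log(0.407) = 0.39
pH = 14.00 - 0.39 = 13.61

pH = 13.61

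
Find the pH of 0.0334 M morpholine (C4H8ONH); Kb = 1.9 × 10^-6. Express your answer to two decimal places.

pH = 10.40

C4H8ONH + H2O ⇌ C4H8ONH2+ + OH-
Kb = [OH-]²/(0.0334 − [OH-]) = 1.9 × 10^-6
Neglecting [OH-] in the denominator: [OH-] = √(1.9 × 10^-6 × 0.0334) = 2.52 × 10^-4 M
([OH-]/C₀ = 0.75% < 5%, so the approximation holds.)
pOH = 3.60, so pH = 14.00 − pOH = 10.40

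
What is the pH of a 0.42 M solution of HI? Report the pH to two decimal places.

pH = 0.38

HI is a strong acid and dissociates completely, so [H+] = 0.42 M.
pH = -log(0.42) = 0.38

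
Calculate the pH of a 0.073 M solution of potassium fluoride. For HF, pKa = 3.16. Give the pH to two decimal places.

F- is the conjugate base of the weak acid HF.
Ka = 10^(−3.16) = 6.92 × 10^-4
Kb = Kw/Ka = 1.0×10^-14 / 6.92 × 10^-4 = 1.45 × 10^-11
From the ICE table, Kb = [OH-]²/(0.073 − [OH-]) = 1.45 × 10^-11.
Neglecting [OH-] in the denominator: [OH-] = √(1.45 × 10^-11 × 0.073) = 1.03 × 10^-6 M
Check: 0.0014% ionized — well under 5%, approximation valid.
pOH = −log(1.03 × 10^-6) = 5.99; pH = 14.00 − 5.99 = 8.01

pH = 8.01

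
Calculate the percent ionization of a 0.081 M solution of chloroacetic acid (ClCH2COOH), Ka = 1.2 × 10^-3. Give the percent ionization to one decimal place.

ClCH2COOH ⇌ ClCH2COO- + H+; let x = [H+] at equilibrium.
Solve x² + 0.0012x − 9.72e-05 = 0 → x = 9.28 × 10^-3 M
% ionization = x/C₀ × 100% = 9.28 × 10^-3/0.081 × 100% = 11.5%

11.5%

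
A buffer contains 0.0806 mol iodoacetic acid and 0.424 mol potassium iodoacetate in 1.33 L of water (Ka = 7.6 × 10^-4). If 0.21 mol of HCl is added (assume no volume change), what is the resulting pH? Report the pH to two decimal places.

After neutralization: n(ICH2COOH) = 0.291 mol, n(ICH2COO-) = 0.214 mol.
pKa = −log(7.6 × 10^-4) = 3.119
Henderson–Hasselbalch with mole ratio 0.214/0.291: pH = 3.119 + (-0.133)

pH = 2.99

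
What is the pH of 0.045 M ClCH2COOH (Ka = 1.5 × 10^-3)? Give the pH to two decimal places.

pH = 2.12

ClCH2COOH ⇌ ClCH2COO- + H+
Let x = [H+] at equilibrium. Ka = x²/(0.045 − x).
Here C₀/Ka ≈ 30, so the small-x approximation fails. Use the quadratic:
x = [−0.0015 + √(0.0015² + 0.00027)]/2 = 7.50 × 10^-3 M
pH = −log(7.50 × 10^-3) = 2.12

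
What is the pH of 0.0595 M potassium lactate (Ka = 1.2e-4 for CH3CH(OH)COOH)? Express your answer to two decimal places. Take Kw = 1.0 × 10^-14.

CH3CH(OH)COO- is the conjugate base of the weak acid CH3CH(OH)COOH.
Kb = Kw/Ka = 1.0×10^-14 / 1.2 × 10^-4 = 8.33 × 10^-11
Let x = [OH-] at equilibrium. Kb = x²/(0.0595 − x).
Since Kb ≪ C₀, x ≈ √(Kb·C₀) = 2.23 × 10^-6 M.
Check: 0.0037% ionized — well under 5%, approximation valid.
pOH = 5.65, so pH = 14.00 − pOH = 8.35

pH = 8.35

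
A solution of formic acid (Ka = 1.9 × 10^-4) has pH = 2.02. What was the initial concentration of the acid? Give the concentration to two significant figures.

C₀ = 4.9 × 10^-1 M

[H+] = 10^(-2.02) = 9.55 × 10^-3 M = x
Ka = x²/(C₀ − x) ⇒ C₀ = x + x²/Ka
C₀ = 9.55 × 10^-3 + (9.55 × 10^-3)²/(1.9 × 10^-4) = 4.90 × 10^-1 M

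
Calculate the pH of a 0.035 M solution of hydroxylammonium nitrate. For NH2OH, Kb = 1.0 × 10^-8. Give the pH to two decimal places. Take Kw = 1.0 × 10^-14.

pH = 3.73

NH3OH+ is the conjugate acid of the weak base NH2OH.
Ka = Kw/Kb = 1.0×10^-14 / 1.0 × 10^-8 = 1.00 × 10^-6
From the ICE table, Ka = x²/(0.035 − x) = 1.00 × 10^-6.
Since Ka ≪ C₀, x ≈ √(Ka·C₀) = 1.87 × 10^-4 M.
pH = −log(1.87 × 10^-4) = 3.73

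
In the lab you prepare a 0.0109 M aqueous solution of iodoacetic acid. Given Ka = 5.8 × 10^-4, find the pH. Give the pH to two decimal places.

ICH2COOH ⇌ ICH2COO- + H+
From the ICE table, Ka = [H+]²/(0.0109 − [H+]) = 5.8 × 10^-4.
[H+] is not negligible relative to C₀; solve [H+]² + 0.00058·[H+] − 6.32e-06 = 0.
[H+] = (−Ka + √(Ka² + 4·Ka·C₀))/2 = 2.24 × 10^-3 M
pH = −log[H+] = −log(2.24 × 10^-3) = 2.65

pH = 2.65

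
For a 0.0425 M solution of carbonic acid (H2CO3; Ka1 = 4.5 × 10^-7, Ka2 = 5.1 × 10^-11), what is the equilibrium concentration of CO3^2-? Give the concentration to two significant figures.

First ionization gives [H+] ≈ [HCO3-] = 1.38 × 10^-4 M.
Second step: Ka2 = [H+][CO3^2-]/[HCO3-] ≈ [CO3^2-] (since [H+] ≈ [HCO3-]).
So [CO3^2-] ≈ Ka2.

5.1 × 10^-11 M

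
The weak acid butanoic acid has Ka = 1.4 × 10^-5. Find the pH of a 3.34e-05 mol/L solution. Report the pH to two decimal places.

CH3(CH2)2COOH ⇌ CH3(CH2)2COO- + H+
From the ICE table, Ka = [H+]²/(3.34e-05 − [H+]) = 1.4 × 10^-5.
The 5% rule fails; solving [H+]² + Ka·[H+] − Ka·C₀ = 0 exactly:
[H+] = (−Ka + √(Ka² + 4·Ka·C₀))/2 = 1.57 × 10^-5 M
pH = −log[H+] = −log(1.57 × 10^-5) = 4.80

pH = 4.80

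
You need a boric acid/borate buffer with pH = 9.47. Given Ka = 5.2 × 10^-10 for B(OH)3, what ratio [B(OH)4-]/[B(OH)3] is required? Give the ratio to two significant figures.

pKa = -log(5.2 × 10^-10) = 9.284
pH = pKa + log(r) ⇒ log(r) = 9.47 − 9.284 = +0.186
r = [B(OH)4-]/[B(OH)3] = 10^(+0.186) = 1.53

ratio = 1.5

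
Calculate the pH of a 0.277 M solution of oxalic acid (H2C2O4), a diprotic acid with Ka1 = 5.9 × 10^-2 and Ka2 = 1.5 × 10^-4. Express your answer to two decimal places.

Ka1 ≫ Ka2, so treat the first dissociation as the only significant source of H+.
Ka1 = x²/(0.277 − x) = 5.9 × 10^-2
Solving the quadratic: x = (−Ka1 + √(Ka1² + 4·Ka1·C₀))/2 = 1.02 × 10^-1 M
pH = −log(1.02 × 10^-1) = 0.99

pH = 0.99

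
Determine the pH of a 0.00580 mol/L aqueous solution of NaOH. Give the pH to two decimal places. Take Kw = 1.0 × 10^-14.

pH = 11.76

NaOH is a strong base; [OH-] = 0.0058 M.
pOH = -log(0.0058) = 2.24
pH = 14.00 - 2.24 = 11.76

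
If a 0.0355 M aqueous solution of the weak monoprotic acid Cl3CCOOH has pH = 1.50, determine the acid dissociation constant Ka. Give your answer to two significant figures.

[H+] = 10^(-1.50) = 3.16 × 10^-2 M
At equilibrium [HA] = 0.0355 − 3.16 × 10^-2 = 3.90 × 10^-3 M
Ka = [H+][A-]/[HA] = (3.16 × 10^-2)² / 3.90 × 10^-3 = 2.6 × 10^-1

Ka = 2.6 × 10^-1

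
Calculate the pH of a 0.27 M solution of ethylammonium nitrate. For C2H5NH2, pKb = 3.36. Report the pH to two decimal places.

C2H5NH3+ is the conjugate acid of the weak base C2H5NH2.
Kb = 10^(−3.36) = 4.37 × 10^-4
Ka = Kw/Kb = 1.0×10^-14 / 4.37 × 10^-4 = 2.29 × 10^-11
Let x = [H+] at equilibrium. Ka = x²/(0.27 − x).
Since Ka ≪ C₀, x ≈ √(Ka·C₀) = 2.49 × 10^-6 M.
Check: 0.00092% ionized — well under 5%, approximation valid.
pH = −log(2.49 × 10^-6) = 5.60

pH = 5.60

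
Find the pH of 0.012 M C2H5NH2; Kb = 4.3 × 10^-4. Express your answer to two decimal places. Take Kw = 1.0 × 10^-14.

C2H5NH2 + H2O ⇌ C2H5NH3+ + OH-
Let x = [OH-] at equilibrium. Kb = x²/(0.012 − x).
The 5% rule fails; solving x² + Kb·x − Kb·C₀ = 0 exactly:
x = (−Kb + √(Kb² + 4·Kb·C₀))/2 = 2.07 × 10^-3 M
pOH = −log(2.07 × 10^-3) = 2.68; pH = 14.00 − 2.68 = 11.32

pH = 11.32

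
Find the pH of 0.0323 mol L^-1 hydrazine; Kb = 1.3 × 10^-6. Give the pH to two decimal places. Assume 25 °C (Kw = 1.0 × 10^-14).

pH = 10.31

N2H4 + H2O ⇌ N2H5+ + OH-
From the ICE table, Kb = [OH-]²/(0.0323 − [OH-]) = 1.3 × 10^-6.
Assume [OH-] ≪ 0.0323: [OH-] ≈ √(1.3 × 10^-6 × 0.0323) = 2.05 × 10^-4 M
pOH = 3.69, so pH = 14.00 − pOH = 10.31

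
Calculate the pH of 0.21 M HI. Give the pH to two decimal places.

pH = 0.68

HI is a strong acid and dissociates completely, so [H+] = 0.21 M.
pH = -log(0.21) = 0.68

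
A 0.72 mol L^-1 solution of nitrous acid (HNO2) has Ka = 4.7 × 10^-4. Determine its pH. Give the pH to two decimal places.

pH = 1.74

HNO2 ⇌ NO2- + H+
From the ICE table, Ka = x²/(0.72 − x) = 4.7 × 10^-4.
Assume x ≪ 0.72: x ≈ √(4.7 × 10^-4 × 0.72) = 1.84 × 10^-2 M
pH = −log[H+] = −log(1.84 × 10^-2) = 1.74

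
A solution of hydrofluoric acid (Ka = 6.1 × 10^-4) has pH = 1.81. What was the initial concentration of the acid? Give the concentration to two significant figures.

C₀ = 4.1 × 10^-1 M

[H+] = 10^(-1.81) = 1.55 × 10^-2 M = x
Ka = x²/(C₀ − x) ⇒ C₀ = x + x²/Ka
C₀ = 1.55 × 10^-2 + (1.55 × 10^-2)²/(6.1 × 10^-4) = 4.09 × 10^-1 M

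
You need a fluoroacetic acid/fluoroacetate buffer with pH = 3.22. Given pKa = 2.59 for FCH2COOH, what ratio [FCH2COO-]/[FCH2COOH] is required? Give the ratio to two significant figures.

ratio = 4.3

pH = pKa + log(r) ⇒ log(r) = 3.22 − 2.59 = +0.63
r = [FCH2COO-]/[FCH2COOH] = 10^(+0.63) = 4.27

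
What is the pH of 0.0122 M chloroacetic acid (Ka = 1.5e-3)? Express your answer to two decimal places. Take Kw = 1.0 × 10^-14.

pH = 2.44

ClCH2COOH ⇌ ClCH2COO- + H+
From the ICE table, Ka = x²/(0.0122 − x) = 1.5 × 10^-3.
Here C₀/Ka ≈ 8.13, so the small-x approximation fails. Use the quadratic:
x = (−Ka + √(Ka² + 4·Ka·C₀))/2 = 3.59 × 10^-3 M
pH = −log(3.59 × 10^-3) = 2.44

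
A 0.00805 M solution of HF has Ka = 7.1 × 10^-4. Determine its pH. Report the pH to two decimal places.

HF ⇌ F- + H+
Ka = [H+]²/(0.00805 − [H+]) = 7.1 × 10^-4
[H+] is not negligible relative to C₀; solve [H+]² + 0.00071·[H+] − 5.72e-06 = 0.
[H+] = [−0.00071 + √(0.00071² + 2.29e-05)]/2 = 2.06 × 10^-3 M
pH = −log(2.06 × 10^-3) = 2.69

pH = 2.69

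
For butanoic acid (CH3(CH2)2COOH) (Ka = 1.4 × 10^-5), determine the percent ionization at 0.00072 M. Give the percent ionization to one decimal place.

CH3(CH2)2COOH ⇌ CH3(CH2)2COO- + H+; let x = [H+] at equilibrium.
Ka = x²/(C₀ − x); solving the quadratic gives x = 9.36 × 10^-5 M.
Fraction ionized = 9.36 × 10^-5 / 0.00072 = 0.1300 → 13.0%

13.0%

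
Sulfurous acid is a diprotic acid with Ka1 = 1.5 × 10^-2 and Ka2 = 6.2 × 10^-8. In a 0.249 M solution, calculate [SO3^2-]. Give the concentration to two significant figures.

6.2 × 10^-8 M

First ionization gives [H+] ≈ [HSO3-] = 5.41 × 10^-2 M.
Second step: Ka2 = [H+][SO3^2-]/[HSO3-] ≈ [SO3^2-] (since [H+] ≈ [HSO3-]).
So [SO3^2-] ≈ Ka2.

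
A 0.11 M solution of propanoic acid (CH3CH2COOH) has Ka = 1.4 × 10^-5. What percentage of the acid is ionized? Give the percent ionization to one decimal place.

CH3CH2COOH ⇌ CH3CH2COO- + H+; let x = [H+] at equilibrium.
x ≈ √(Ka·C₀) = √(1.4 × 10^-5 × 0.11) = 1.24 × 10^-3 M
Fraction ionized = 1.24 × 10^-3 / 0.11 = 0.0113 → 1.1%

1.1%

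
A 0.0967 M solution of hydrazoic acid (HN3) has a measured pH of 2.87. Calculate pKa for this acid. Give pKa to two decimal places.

[H+] = 10^(-2.87) = 1.35 × 10^-3 M
At equilibrium [HA] = 0.0967 − 1.35 × 10^-3 = 9.53 × 10^-2 M
Ka = [H+][A-]/[HA] = (1.35 × 10^-3)² / 9.53 × 10^-2 = 1.91 × 10^-5
pKa = -log(1.91 × 10^-5) = 4.72

pKa = 4.72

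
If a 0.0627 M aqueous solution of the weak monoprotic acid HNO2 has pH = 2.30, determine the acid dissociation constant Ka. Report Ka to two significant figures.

Ka = 4.4 × 10^-4

[H+] = 10^(-2.30) = 5.01 × 10^-3 M
At equilibrium [HA] = 0.0627 − 5.01 × 10^-3 = 5.77 × 10^-2 M
Ka = [H+][A-]/[HA] = (5.01 × 10^-3)² / 5.77 × 10^-2 = 4.4 × 10^-4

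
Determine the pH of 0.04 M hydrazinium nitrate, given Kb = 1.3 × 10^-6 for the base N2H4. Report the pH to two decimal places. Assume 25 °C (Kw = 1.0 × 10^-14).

N2H5+ is the conjugate acid of the weak base N2H4.
Ka = Kw/Kb = 1.0×10^-14 / 1.3 × 10^-6 = 7.69 × 10^-9
From the ICE table, Ka = [H+]²/(0.04 − [H+]) = 7.69 × 10^-9.
Neglecting [H+] in the denominator: [H+] = √(7.69 × 10^-9 × 0.04) = 1.75 × 10^-5 M
([H+]/C₀ = 0.044% < 5%, so the approximation holds.)
pH = −log(1.75 × 10^-5) = 4.76

pH = 4.76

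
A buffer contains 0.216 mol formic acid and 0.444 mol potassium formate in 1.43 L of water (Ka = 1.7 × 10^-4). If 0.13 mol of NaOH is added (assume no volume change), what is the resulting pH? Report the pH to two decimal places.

After neutralization: n(HCOOH) = 0.086 mol, n(HCOO-) = 0.574 mol.
pKa = −log(1.7 × 10^-4) = 3.770
Henderson–Hasselbalch with mole ratio 0.574/0.086: pH = 3.770 + (+0.824)

pH = 4.59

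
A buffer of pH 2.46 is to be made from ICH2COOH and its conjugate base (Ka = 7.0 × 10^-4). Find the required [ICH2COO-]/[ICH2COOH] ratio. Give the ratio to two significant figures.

pKa = -log(7.0 × 10^-4) = 3.155
pH = pKa + log(r) ⇒ log(r) = 2.46 − 3.155 = -0.695
r = [ICH2COO-]/[ICH2COOH] = 10^(-0.695) = 0.202

ratio = 0.20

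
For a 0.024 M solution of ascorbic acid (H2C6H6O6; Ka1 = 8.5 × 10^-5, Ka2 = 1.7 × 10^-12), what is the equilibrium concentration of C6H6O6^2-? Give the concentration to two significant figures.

1.7 × 10^-12 M

First ionization gives [H+] ≈ [HC6H6O6-] = 1.39 × 10^-3 M.
Second step: Ka2 = [H+][C6H6O6^2-]/[HC6H6O6-] ≈ [C6H6O6^2-] (since [H+] ≈ [HC6H6O6-]).
So [C6H6O6^2-] ≈ Ka2.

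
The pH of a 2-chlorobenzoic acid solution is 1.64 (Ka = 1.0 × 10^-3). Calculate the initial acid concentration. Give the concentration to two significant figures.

C₀ = 5.5 × 10^-1 M

[H+] = 10^(-1.64) = 2.29 × 10^-2 M = x
Ka = x²/(C₀ − x) ⇒ C₀ = x + x²/Ka
C₀ = 2.29 × 10^-2 + (2.29 × 10^-2)²/(1.0 × 10^-3) = 5.47 × 10^-1 M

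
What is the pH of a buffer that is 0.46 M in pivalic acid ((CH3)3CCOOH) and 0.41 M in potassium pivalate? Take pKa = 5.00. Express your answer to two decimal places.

Using pH = pKa + log([base]/[acid]) with [base]/[acid] = 0.41/0.46:
pH = 5.00 + (-0.050) = 4.95

pH = 4.95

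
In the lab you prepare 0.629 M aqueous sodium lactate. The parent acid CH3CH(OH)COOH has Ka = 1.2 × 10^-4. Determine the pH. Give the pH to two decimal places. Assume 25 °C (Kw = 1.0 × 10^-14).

CH3CH(OH)COO- is the conjugate base of the weak acid CH3CH(OH)COOH.
Kb = Kw/Ka = 1.0×10^-14 / 1.2 × 10^-4 = 8.33 × 10^-11
From the ICE table, Kb = [OH-]²/(0.629 − [OH-]) = 8.33 × 10^-11.
Assume [OH-] ≪ 0.629: [OH-] ≈ √(8.33 × 10^-11 × 0.629) = 7.24 × 10^-6 M
Check: 0.0012% ionized — well under 5%, approximation valid.
pOH = −log(7.24 × 10^-6) = 5.14; pH = 14.00 − 5.14 = 8.86

pH = 8.86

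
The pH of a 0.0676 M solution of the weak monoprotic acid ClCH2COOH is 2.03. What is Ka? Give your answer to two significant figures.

Ka = 1.5 × 10^-3

[H+] = 10^(-2.03) = 9.33 × 10^-3 M
At equilibrium [HA] = 0.0676 − 9.33 × 10^-3 = 5.83 × 10^-2 M
Ka = [H+][A-]/[HA] = (9.33 × 10^-3)² / 5.83 × 10^-2 = 1.5 × 10^-3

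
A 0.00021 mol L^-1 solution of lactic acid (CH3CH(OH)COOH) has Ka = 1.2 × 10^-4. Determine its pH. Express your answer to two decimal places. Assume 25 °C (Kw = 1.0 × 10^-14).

pH = 3.96

CH3CH(OH)COOH ⇌ CH3CH(OH)COO- + H+
Ka = x²/(0.00021 − x) = 1.2 × 10^-4
Here C₀/Ka ≈ 1.75, so the small-x approximation fails. Use the quadratic:
x = (−Ka + √(Ka² + 4·Ka·C₀))/2 = 1.10 × 10^-4 M
pH = −log(1.10 × 10^-4) = 3.96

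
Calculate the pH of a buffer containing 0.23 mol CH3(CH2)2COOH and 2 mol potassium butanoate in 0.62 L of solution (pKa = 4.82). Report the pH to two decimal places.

Using pH = pKa + log([base]/[acid]) with [base]/[acid] = 2/0.23:
pH = 4.82 + (+0.939) = 5.76

pH = 5.76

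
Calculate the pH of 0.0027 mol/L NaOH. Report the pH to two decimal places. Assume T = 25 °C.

NaOH is a strong base; [OH-] = 0.0027 M.
pOH = -log(0.0027) = 2.57
pH = 14.00 - 2.57 = 11.43

pH = 11.43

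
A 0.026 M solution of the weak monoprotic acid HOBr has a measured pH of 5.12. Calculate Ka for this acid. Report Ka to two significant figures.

[H+] = 10^(-5.12) = 7.59 × 10^-6 M
At equilibrium [HA] = 0.026 − 7.59 × 10^-6 = 2.60 × 10^-2 M
Ka = [H+][A-]/[HA] = (7.59 × 10^-6)² / 2.60 × 10^-2 = 2.2 × 10^-9

Ka = 2.2 × 10^-9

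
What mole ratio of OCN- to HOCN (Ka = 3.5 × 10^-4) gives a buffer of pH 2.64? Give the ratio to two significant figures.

pKa = -log(3.5 × 10^-4) = 3.456
pH = pKa + log(r) ⇒ log(r) = 2.64 − 3.456 = -0.816
r = [OCN-]/[HOCN] = 10^(-0.816) = 0.153

ratio = 0.15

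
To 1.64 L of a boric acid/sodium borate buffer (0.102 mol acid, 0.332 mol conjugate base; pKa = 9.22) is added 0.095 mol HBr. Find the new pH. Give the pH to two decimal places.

Added H+ converts B(OH)4- to B(OH)3: B(OH)3 → 0.197 mol, B(OH)4- → 0.237 mol.
pH = pKa + log(n_B(OH)4-/n_B(OH)3) = 9.22 + log(0.237/0.197) = 9.22 + (+0.080)

pH = 9.30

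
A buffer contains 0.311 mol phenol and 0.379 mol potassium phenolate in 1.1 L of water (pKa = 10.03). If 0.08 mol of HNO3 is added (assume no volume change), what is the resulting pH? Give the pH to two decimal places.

After neutralization: n(C6H5OH) = 0.391 mol, n(C6H5O-) = 0.299 mol.
pH = pKa + log([A⁻]/[HA]) = 10.03 + log(0.299/0.391) = 10.03 -0.117

pH = 9.91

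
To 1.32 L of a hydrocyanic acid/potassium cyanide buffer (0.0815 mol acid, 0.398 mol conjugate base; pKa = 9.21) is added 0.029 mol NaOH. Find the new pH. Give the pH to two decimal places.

pH = 10.12

OH- converts HCN to CN-: HCN → 0.0525 mol, CN- → 0.427 mol.
pH = pKa + log([A⁻]/[HA]) = 9.21 + log(0.427/0.0525) = 9.21 +0.910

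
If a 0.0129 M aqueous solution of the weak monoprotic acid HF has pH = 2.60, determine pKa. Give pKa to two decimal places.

[H+] = 10^(-2.60) = 2.51 × 10^-3 M
At equilibrium [HA] = 0.0129 − 2.51 × 10^-3 = 1.04 × 10^-2 M
Ka = [H+][A-]/[HA] = (2.51 × 10^-3)² / 1.04 × 10^-2 = 6.06 × 10^-4
pKa = -log(6.06 × 10^-4) = 3.22

pKa = 3.22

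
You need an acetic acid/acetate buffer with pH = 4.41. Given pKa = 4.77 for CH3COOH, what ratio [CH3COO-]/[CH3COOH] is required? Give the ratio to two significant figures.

ratio = 0.44

pH = pKa + log(r) ⇒ log(r) = 4.41 − 4.77 = -0.36
r = [CH3COO-]/[CH3COOH] = 10^(-0.36) = 0.437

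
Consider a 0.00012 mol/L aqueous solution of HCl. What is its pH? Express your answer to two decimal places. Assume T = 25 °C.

pH = 3.92

HCl is a strong acid and dissociates completely, so [H+] = 0.00012 M.
pH = -log(0.00012) = 3.92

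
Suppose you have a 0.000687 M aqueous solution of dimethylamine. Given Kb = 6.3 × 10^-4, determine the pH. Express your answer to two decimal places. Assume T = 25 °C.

pH = 10.62

(CH3)2NH + H2O ⇌ (CH3)2NH2+ + OH-
From the ICE table, Kb = [OH-]²/(0.000687 − [OH-]) = 6.3 × 10^-4.
The 5% rule fails; solving [OH-]² + Kb·[OH-] − Kb·C₀ = 0 exactly:
[OH-] = [−0.00063 + √(0.00063² + 1.73e-06)]/2 = 4.14 × 10^-4 M
pOH = 3.38, so pH = 14.00 − pOH = 10.62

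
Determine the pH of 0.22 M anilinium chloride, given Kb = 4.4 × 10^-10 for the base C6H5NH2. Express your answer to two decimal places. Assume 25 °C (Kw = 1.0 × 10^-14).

C6H5NH3+ is the conjugate acid of the weak base C6H5NH2.
Ka = Kw/Kb = 1.0×10^-14 / 4.4 × 10^-10 = 2.27 × 10^-5
Ka = x²/(0.22 − x) = 2.27 × 10^-5
Neglecting x in the denominator: x = √(2.27 × 10^-5 × 0.22) = 2.23 × 10^-3 M
pH = −log[H+] = −log(2.23 × 10^-3) = 2.65

pH = 2.65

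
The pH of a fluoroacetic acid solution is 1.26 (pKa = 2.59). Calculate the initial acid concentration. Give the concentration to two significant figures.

[H+] = 10^(-1.26) = 5.50 × 10^-2 M = x
Ka = 10^(−2.59) = 2.57 × 10^-3
Ka = x²/(C₀ − x) ⇒ C₀ = x + x²/Ka
C₀ = 5.50 × 10^-2 + (5.50 × 10^-2)²/(2.57 × 10^-3) = 1.23 M

C₀ = 1.2 M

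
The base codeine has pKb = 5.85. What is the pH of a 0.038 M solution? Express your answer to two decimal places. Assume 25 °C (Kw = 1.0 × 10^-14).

C18H21NO3 + H2O ⇌ C18H22NO3+ + OH-
Kb = 10^(−5.85) = 1.41 × 10^-6
Kb = [OH-]²/(0.038 − [OH-]) = 1.41 × 10^-6
Since Kb ≪ C₀, [OH-] ≈ √(Kb·C₀) = 2.31 × 10^-4 M.
Check: 0.61% ionized — well under 5%, approximation valid.
pOH = 3.64, so pH = 14.00 − pOH = 10.36

pH = 10.36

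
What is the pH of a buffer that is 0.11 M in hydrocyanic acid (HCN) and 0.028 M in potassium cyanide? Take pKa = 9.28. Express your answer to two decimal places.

pH = 8.69

pH = pKa + log([A⁻]/[HA]) = 9.28 + log(0.028/0.11)
pH = 9.28 + (-0.594) = 8.69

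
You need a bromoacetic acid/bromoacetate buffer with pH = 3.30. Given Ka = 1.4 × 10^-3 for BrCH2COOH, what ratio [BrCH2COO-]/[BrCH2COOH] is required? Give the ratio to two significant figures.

ratio = 2.8

pKa = -log(1.4 × 10^-3) = 2.854
pH = pKa + log(r) ⇒ log(r) = 3.30 − 2.854 = +0.446
r = [BrCH2COO-]/[BrCH2COOH] = 10^(+0.446) = 2.79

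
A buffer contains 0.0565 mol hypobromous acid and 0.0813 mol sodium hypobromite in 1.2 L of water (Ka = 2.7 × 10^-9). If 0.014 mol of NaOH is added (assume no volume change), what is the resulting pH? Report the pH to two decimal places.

OH- converts HOBr to OBr-: HOBr → 0.0425 mol, OBr- → 0.0953 mol.
pKa = −log(2.7 × 10^-9) = 8.569
pH = pKa + log([A⁻]/[HA]) = 8.569 + log(0.0953/0.0425) = 8.569 +0.351

pH = 8.92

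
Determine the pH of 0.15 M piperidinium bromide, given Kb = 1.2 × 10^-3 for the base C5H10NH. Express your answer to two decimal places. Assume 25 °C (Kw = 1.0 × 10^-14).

pH = 5.95

C5H10NH2+ is the conjugate acid of the weak base C5H10NH.
Ka = Kw/Kb = 1.0×10^-14 / 1.2 × 10^-3 = 8.33 × 10^-12
From the ICE table, Ka = x²/(0.15 − x) = 8.33 × 10^-12.
Assume x ≪ 0.15: x ≈ √(8.33 × 10^-12 × 0.15) = 1.12 × 10^-6 M
pH = −log(1.12 × 10^-6) = 5.95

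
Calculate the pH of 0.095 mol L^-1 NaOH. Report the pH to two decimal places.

NaOH is a strong base; [OH-] = 0.095 M.
pOH = -log(0.095) = 1.02
pH = 14.00 - 1.02 = 12.98

pH = 12.98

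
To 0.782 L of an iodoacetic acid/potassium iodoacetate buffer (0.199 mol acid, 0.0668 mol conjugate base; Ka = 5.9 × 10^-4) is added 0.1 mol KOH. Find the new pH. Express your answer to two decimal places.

pH = 3.46

OH- converts ICH2COOH to ICH2COO-: ICH2COOH → 0.099 mol, ICH2COO- → 0.167 mol.
pKa = −log(5.9 × 10^-4) = 3.229
Henderson–Hasselbalch with mole ratio 0.167/0.099: pH = 3.229 + (+0.227)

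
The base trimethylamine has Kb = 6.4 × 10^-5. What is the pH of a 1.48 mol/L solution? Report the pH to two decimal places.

(CH3)3N + H2O ⇌ (CH3)3NH+ + OH-
Kb = [OH-]²/(1.48 − [OH-]) = 6.4 × 10^-5
Neglecting [OH-] in the denominator: [OH-] = √(6.4 × 10^-5 × 1.48) = 9.73 × 10^-3 M
Check: 0.66% ionized — well under 5%, approximation valid.
pOH = 2.01, so pH = 14.00 − pOH = 11.99

pH = 11.99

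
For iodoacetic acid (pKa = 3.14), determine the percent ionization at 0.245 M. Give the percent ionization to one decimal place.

5.3%

ICH2COOH ⇌ ICH2COO- + H+; let x = [H+] at equilibrium.
Ka = 10^(−3.14) = 7.24 × 10^-4
Solve x² + 0.000724x − 0.000177 = 0 → x = 1.30 × 10^-2 M
% ionization = x/C₀ × 100% = 1.30 × 10^-2/0.245 × 100% = 5.3%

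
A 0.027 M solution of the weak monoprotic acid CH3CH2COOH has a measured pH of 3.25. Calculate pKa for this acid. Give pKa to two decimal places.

pKa = 4.92

[H+] = 10^(-3.25) = 5.62 × 10^-4 M
At equilibrium [HA] = 0.027 − 5.62 × 10^-4 = 2.64 × 10^-2 M
Ka = [H+][A-]/[HA] = (5.62 × 10^-4)² / 2.64 × 10^-2 = 1.20 × 10^-5
pKa = -log(1.20 × 10^-5) = 4.92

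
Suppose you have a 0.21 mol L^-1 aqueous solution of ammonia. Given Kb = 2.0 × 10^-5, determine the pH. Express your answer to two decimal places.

NH3 + H2O ⇌ NH4+ + OH-
From the ICE table, Kb = [OH-]²/(0.21 − [OH-]) = 2.0 × 10^-5.
Neglecting [OH-] in the denominator: [OH-] = √(2.0 × 10^-5 × 0.21) = 2.05 × 10^-3 M
Check: 0.98% ionized — well under 5%, approximation valid.
pOH = 2.69, so pH = 14.00 − pOH = 11.31

pH = 11.31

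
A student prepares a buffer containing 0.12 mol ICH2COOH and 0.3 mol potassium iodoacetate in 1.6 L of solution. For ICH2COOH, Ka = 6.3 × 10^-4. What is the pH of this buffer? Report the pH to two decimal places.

pKa = −log(6.3 × 10^-4) = 3.201
pH = pKa + log([A⁻]/[HA]) = 3.201 + log(0.3/0.12)
pH = 3.201 + (+0.398) = 3.60

pH = 3.60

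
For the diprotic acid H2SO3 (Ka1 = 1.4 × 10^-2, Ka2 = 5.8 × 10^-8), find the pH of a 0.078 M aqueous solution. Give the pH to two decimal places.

pH = 1.57

Ka1 ≫ Ka2, so treat the first dissociation as the only significant source of H+.
Ka1 = x²/(0.078 − x) = 1.4 × 10^-2
Solving the quadratic: x = (−Ka1 + √(Ka1² + 4·Ka1·C₀))/2 = 2.68 × 10^-2 M
pH = −log(2.68 × 10^-2) = 1.57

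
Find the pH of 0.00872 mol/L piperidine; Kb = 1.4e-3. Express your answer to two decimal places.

pH = 11.46

C5H10NH + H2O ⇌ C5H10NH2+ + OH-
Kb = x²/(0.00872 − x) = 1.4 × 10^-3
x is not negligible relative to C₀; solve x² + 0.0014·x − 1.22e-05 = 0.
x = (−Kb + √(Kb² + 4·Kb·C₀))/2 = 2.86 × 10^-3 M
pOH = 2.54, so pH = 14.00 − pOH = 11.46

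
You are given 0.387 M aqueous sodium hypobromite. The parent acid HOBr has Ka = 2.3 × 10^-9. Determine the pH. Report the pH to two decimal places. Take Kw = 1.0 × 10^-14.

pH = 11.11

OBr- is the conjugate base of the weak acid HOBr.
Kb = Kw/Ka = 1.0×10^-14 / 2.3 × 10^-9 = 4.35 × 10^-6
Kb = [OH-]²/(0.387 − [OH-]) = 4.35 × 10^-6
Since Kb ≪ C₀, [OH-] ≈ √(Kb·C₀) = 1.30 × 10^-3 M.
Check: 0.34% ionized — well under 5%, approximation valid.
pOH = −log(1.30 × 10^-3) = 2.89; pH = 14.00 − 2.89 = 11.11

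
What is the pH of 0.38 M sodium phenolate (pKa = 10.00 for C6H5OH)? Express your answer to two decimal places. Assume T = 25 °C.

pH = 11.79

C6H5O- is the conjugate base of the weak acid C6H5OH.
Ka = 10^(−10.00) = 1.00 × 10^-10
Kb = Kw/Ka = 1.0×10^-14 / 1.00 × 10^-10 = 1.00 × 10^-4
Kb = [OH-]²/(0.38 − [OH-]) = 1.00 × 10^-4
Neglecting [OH-] in the denominator: [OH-] = √(1.00 × 10^-4 × 0.38) = 6.16 × 10^-3 M
pOH = −log(6.16 × 10^-3) = 2.21; pH = 14.00 − 2.21 = 11.79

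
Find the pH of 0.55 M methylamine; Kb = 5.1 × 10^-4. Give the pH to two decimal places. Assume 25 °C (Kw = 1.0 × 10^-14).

pH = 12.22

CH3NH2 + H2O ⇌ CH3NH3+ + OH-
Kb = x²/(0.55 − x) = 5.1 × 10^-4
Assume x ≪ 0.55: x ≈ √(5.1 × 10^-4 × 0.55) = 1.67 × 10^-2 M
Check: 3% ionized — well under 5%, approximation valid.
pOH = −log(1.67 × 10^-2) = 1.78; pH = 14.00 − 1.78 = 12.22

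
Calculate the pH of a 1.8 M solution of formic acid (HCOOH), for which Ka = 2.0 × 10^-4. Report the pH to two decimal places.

HCOOH ⇌ HCOO- + H+
From the ICE table, Ka = x²/(1.8 − x) = 2.0 × 10^-4.
Neglecting x in the denominator: x = √(2.0 × 10^-4 × 1.8) = 1.90 × 10^-2 M
Check: 1.1% ionized — well under 5%, approximation valid.
pH = −log(1.90 × 10^-2) = 1.72

pH = 1.72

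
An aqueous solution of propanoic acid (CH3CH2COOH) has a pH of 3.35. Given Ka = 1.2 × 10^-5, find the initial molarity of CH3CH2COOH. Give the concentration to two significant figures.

[H+] = 10^(-3.35) = 4.47 × 10^-4 M = x
Ka = x²/(C₀ − x) ⇒ C₀ = x + x²/Ka
C₀ = 4.47 × 10^-4 + (4.47 × 10^-4)²/(1.2 × 10^-5) = 1.71 × 10^-2 M

C₀ = 1.7 × 10^-2 M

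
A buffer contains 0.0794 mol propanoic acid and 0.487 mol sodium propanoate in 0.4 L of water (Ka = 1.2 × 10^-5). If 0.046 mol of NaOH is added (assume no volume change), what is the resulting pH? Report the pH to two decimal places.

After neutralization: n(CH3CH2COOH) = 0.0334 mol, n(CH3CH2COO-) = 0.533 mol.
pKa = −log(1.2 × 10^-5) = 4.921
Henderson–Hasselbalch with mole ratio 0.533/0.0334: pH = 4.921 + (+1.203)

pH = 6.12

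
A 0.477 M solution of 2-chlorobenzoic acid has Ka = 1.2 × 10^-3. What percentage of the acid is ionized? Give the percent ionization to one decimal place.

4.9%

ClC6H4COOH ⇌ ClC6H4COO- + H+; let x = [H+] at equilibrium.
Solve x² + 0.0012x − 0.000572 = 0 → x = 2.33 × 10^-2 M
% ionization = x/C₀ × 100% = 2.33 × 10^-2/0.477 × 100% = 4.9%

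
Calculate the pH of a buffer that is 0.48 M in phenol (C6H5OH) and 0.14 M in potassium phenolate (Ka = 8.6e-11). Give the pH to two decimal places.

pKa = −log(8.6 × 10^-11) = 10.066
Henderson–Hasselbalch: pH = pKa + log([C6H5O-]/[C6H5OH]) = 10.066 + log(0.14/0.48)
pH = 10.066 + (-0.535) = 9.53

pH = 9.53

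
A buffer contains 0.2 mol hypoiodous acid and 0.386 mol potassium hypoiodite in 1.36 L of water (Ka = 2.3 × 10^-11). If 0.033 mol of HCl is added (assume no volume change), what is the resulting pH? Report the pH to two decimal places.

pH = 10.82

After neutralization: n(HOI) = 0.233 mol, n(OI-) = 0.353 mol.
pKa = −log(2.3 × 10^-11) = 10.638
Henderson–Hasselbalch with mole ratio 0.353/0.233: pH = 10.638 + (+0.180)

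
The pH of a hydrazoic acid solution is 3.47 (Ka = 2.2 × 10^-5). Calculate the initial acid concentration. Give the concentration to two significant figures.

C₀ = 5.6 × 10^-3 M

[H+] = 10^(-3.47) = 3.39 × 10^-4 M = x
Ka = x²/(C₀ − x) ⇒ C₀ = x + x²/Ka
C₀ = 3.39 × 10^-4 + (3.39 × 10^-4)²/(2.2 × 10^-5) = 5.56 × 10^-3 M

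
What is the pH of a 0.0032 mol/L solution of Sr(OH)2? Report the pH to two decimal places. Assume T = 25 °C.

pH = 11.81

Sr(OH)2 is a strong base (each formula unit releases 2 OH-); [OH-] = 0.0064 M.
pOH = -log(0.0064) = 2.19
pH = 14.00 - 2.19 = 11.81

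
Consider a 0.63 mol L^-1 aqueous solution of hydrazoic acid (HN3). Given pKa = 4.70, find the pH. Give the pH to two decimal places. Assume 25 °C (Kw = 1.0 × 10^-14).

HN3 ⇌ N3- + H+
Ka = 10^(−4.70) = 2.00 × 10^-5
From the ICE table, Ka = [H+]²/(0.63 − [H+]) = 2.00 × 10^-5.
Since Ka ≪ C₀, [H+] ≈ √(Ka·C₀) = 3.55 × 10^-3 M.
Check: 0.56% ionized — well under 5%, approximation valid.
pH = −log[H+] = −log(3.55 × 10^-3) = 2.45

pH = 2.45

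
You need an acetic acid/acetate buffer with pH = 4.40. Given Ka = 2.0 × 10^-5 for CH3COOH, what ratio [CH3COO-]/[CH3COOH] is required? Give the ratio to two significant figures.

ratio = 0.50

pKa = -log(2.0 × 10^-5) = 4.699
pH = pKa + log(r) ⇒ log(r) = 4.40 − 4.699 = -0.299
r = [CH3COO-]/[CH3COOH] = 10^(-0.299) = 0.502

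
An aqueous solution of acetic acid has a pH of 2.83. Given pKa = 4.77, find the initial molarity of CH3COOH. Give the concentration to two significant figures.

[H+] = 10^(-2.83) = 1.48 × 10^-3 M = x
Ka = 10^(−4.77) = 1.70 × 10^-5
Ka = x²/(C₀ − x) ⇒ C₀ = x + x²/Ka
C₀ = 1.48 × 10^-3 + (1.48 × 10^-3)²/(1.70 × 10^-5) = 1.30 × 10^-1 M

C₀ = 1.3 × 10^-1 M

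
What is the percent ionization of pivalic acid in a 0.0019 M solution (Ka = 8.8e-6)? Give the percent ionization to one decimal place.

(CH3)3CCOOH ⇌ (CH3)3CCOO- + H+; let x = [H+] at equilibrium.
Ka = x²/(C₀ − x); solving the quadratic gives x = 1.25 × 10^-4 M.
Fraction ionized = 1.25 × 10^-4 / 0.0019 = 0.0658 → 6.6%

6.6%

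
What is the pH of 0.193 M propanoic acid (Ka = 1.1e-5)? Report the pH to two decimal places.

CH3CH2COOH ⇌ CH3CH2COO- + H+
Let x = [H+] at equilibrium. Ka = x²/(0.193 − x).
Assume x ≪ 0.193: x ≈ √(1.1 × 10^-5 × 0.193) = 1.46 × 10^-3 M
pH = −log[H+] = −log(1.46 × 10^-3) = 2.84

pH = 2.84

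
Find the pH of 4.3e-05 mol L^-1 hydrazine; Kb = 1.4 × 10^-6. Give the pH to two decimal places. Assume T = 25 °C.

pH = 8.85

N2H4 + H2O ⇌ N2H5+ + OH-
From the ICE table, Kb = [OH-]²/(4.3e-05 − [OH-]) = 1.4 × 10^-6.
Here C₀/Kb ≈ 30.7, so the small-[OH-] approximation fails. Use the quadratic:
[OH-] = [−1.4e-06 + √(1.4e-06² + 2.41e-10)]/2 = 7.09 × 10^-6 M
pOH = 5.15, so pH = 14.00 − pOH = 8.85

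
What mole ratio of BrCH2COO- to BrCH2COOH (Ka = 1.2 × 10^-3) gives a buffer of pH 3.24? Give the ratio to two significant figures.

pKa = -log(1.2 × 10^-3) = 2.921
pH = pKa + log(r) ⇒ log(r) = 3.24 − 2.921 = +0.319
r = [BrCH2COO-]/[BrCH2COOH] = 10^(+0.319) = 2.08

ratio = 2.1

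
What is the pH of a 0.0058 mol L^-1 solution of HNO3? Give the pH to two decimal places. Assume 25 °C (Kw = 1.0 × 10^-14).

HNO3 is a strong acid and dissociates completely, so [H+] = 0.0058 M.
pH = -log(0.0058) = 2.24

pH = 2.24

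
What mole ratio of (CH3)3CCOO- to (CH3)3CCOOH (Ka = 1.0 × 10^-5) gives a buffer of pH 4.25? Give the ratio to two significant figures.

ratio = 0.18

pKa = -log(1.0 × 10^-5) = 5.000
pH = pKa + log(r) ⇒ log(r) = 4.25 − 5.000 = -0.750
r = [(CH3)3CCOO-]/[(CH3)3CCOOH] = 10^(-0.750) = 0.178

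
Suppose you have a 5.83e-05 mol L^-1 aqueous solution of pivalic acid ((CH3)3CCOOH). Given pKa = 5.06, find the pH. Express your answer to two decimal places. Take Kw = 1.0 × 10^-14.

(CH3)3CCOOH ⇌ (CH3)3CCOO- + H+
Ka = 10^(−5.06) = 8.71 × 10^-6
Ka = x²/(5.83e-05 − x) = 8.71 × 10^-6
The 5% rule fails; solving x² + Ka·x − Ka·C₀ = 0 exactly:
x = (−Ka + √(Ka² + 4·Ka·C₀))/2 = 1.86 × 10^-5 M
pH = −log(1.86 × 10^-5) = 4.73

pH = 4.73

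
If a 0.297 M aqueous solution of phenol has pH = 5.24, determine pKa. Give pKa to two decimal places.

pKa = 9.95

[H+] = 10^(-5.24) = 5.75 × 10^-6 M
At equilibrium [HA] = 0.297 − 5.75 × 10^-6 = 2.97 × 10^-1 M
Ka = [H+][A-]/[HA] = (5.75 × 10^-6)² / 2.97 × 10^-1 = 1.11 × 10^-10
pKa = -log(1.11 × 10^-10) = 9.95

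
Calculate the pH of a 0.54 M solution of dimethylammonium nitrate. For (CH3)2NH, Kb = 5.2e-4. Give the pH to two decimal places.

(CH3)2NH2+ is the conjugate acid of the weak base (CH3)2NH.
Ka = Kw/Kb = 1.0×10^-14 / 5.2 × 10^-4 = 1.92 × 10^-11
Ka = x²/(0.54 − x) = 1.92 × 10^-11
Neglecting x in the denominator: x = √(1.92 × 10^-11 × 0.54) = 3.22 × 10^-6 M
pH = −log[H+] = −log(3.22 × 10^-6) = 5.49

pH = 5.49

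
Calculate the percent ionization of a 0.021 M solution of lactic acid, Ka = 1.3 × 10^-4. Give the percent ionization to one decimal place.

CH3CH(OH)COOH ⇌ CH3CH(OH)COO- + H+; let x = [H+] at equilibrium.
Ka = x²/(C₀ − x); solving the quadratic gives x = 1.59 × 10^-3 M.
% ionization = x/C₀ × 100% = 1.59 × 10^-3/0.021 × 100% = 7.6%

7.6%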